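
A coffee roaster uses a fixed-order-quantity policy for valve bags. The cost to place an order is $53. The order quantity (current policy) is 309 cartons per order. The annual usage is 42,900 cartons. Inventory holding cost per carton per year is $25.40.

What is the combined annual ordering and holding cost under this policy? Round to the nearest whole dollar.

$11,283

Orders/yr = 42,900/309 = 138.835; ordering cost = 138.835 × $53 = $7,358.25
Average inventory = 309/2 = 154.5; holding cost = 154.5 × $25.4 = $3,924.30
Total = $7,358.25 + $3,924.30 = $11,282.55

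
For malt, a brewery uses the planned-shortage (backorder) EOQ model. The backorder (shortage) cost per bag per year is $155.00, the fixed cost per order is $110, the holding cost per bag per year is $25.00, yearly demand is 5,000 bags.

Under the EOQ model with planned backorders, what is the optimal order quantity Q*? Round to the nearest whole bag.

226 bags

Basic EOQ = √(2·5,000·110/25) = 209.762
Backorder adjustment √((H+b)/b) = √((25+155)/155) = 1.0776
Q* = 209.762 × 1.0776 ≈ 226.05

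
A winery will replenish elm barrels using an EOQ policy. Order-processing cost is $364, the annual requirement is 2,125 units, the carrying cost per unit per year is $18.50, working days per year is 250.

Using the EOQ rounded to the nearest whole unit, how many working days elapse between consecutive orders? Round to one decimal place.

EOQ = √(2DS/H) = √(2 × 2,125 × 364 / 18.5)
    = √(83,621.62) ≈ 289.17 → Q = 289 units
Cycle time = (working days × Q)/D = (250 × 289) / 2,125 = 34.000 days

34.0 days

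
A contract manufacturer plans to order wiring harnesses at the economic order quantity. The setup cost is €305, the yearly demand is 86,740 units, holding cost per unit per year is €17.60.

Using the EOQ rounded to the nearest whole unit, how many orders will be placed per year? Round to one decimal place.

2DS/H = 2·86,740·305/17.6 = 3,006,329.55
EOQ = √3,006,329.55 ≈ 1,733.88 → Q = 1,734
N = D/Q = 86,740/1,734 ≈ 50.023 orders/yr

50.0 orders per year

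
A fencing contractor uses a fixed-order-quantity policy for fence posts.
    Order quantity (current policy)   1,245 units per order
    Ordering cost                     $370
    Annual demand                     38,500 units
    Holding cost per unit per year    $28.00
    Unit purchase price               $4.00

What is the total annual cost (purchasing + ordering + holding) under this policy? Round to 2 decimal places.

$182,871.77

Annual ordering cost = (D/Q)·S = (38,500/1,245) × 370 = $11,441.77
Annual holding cost  = (Q/2)·H = (1,245/2) × 28 = $17,430.00
Purchase cost = D·C = 38,500 × 4 = $154,000.00
Total = $11,441.77 + $17,430.00 + $154,000.00 = $182,871.77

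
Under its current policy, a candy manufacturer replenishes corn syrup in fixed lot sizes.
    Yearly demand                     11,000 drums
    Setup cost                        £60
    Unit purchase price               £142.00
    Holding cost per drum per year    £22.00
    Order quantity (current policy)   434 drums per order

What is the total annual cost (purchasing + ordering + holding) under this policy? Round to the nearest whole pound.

Orders/yr = 11,000/434 = 25.346; ordering cost = 25.346 × £60 = £1,520.74
Average inventory = 434/2 = 217; holding cost = 217 × £22 = £4,774.00
Purchase cost = D·C = 11,000 × 142 = £1,562,000.00
Total = £1,520.74 + £4,774.00 + £1,562,000.00 = £1,568,294.74

£1,568,295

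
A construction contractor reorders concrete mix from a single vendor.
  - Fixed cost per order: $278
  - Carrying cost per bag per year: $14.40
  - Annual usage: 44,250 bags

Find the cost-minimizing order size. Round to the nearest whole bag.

1,307 bags

EOQ = √(2DS/H) = √(2 × 44,250 × 278 / 14.4)
    = √(1,708,541.67) ≈ 1,307.11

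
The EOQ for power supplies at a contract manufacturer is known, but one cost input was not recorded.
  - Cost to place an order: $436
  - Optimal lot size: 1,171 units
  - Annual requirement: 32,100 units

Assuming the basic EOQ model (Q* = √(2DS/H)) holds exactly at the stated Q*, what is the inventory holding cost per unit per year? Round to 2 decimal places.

$20.41

From Q* = √(2DS/H) ⇒ Q*² = 2DS/H.
H = 2DS / Q² = 2 × 32,100 × 436 / 1,171² = 20.4130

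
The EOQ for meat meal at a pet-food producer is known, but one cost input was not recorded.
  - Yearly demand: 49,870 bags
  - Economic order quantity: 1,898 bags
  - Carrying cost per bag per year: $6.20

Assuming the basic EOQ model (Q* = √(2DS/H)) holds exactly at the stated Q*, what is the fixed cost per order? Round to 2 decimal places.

$223.93

EOQ relation: Q² = 2DS/H, so rearrange for the unknown.
S = Q²H / (2D) = 1,898² × 6.2 / (2 × 49,870) = 223.9313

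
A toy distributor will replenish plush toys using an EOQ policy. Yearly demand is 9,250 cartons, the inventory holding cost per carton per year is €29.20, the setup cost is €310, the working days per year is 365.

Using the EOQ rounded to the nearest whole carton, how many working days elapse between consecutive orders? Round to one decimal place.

EOQ = √(2DS/H) = √(2 × 9,250 × 310 / 29.2)
    = √(196,404.11) ≈ 443.18 → Q = 443 cartons
T = Q/D × 365 days = 443/9,250 × 365 = 17.481 days

17.5 days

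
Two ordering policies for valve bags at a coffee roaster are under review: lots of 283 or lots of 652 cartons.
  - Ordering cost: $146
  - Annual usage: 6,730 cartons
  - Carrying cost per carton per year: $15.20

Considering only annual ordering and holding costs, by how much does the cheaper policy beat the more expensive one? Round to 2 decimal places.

$839.41

TC(Q) = (D/Q)S + (Q/2)H
TC(283) = (6,730/283)×146 + (283/2)×15.2 = $5,622.81
TC(652) = (6,730/652)×146 + (652/2)×15.2 = $6,462.22
|ΔTC| = |$5,622.81 − $6,462.22| = $839.41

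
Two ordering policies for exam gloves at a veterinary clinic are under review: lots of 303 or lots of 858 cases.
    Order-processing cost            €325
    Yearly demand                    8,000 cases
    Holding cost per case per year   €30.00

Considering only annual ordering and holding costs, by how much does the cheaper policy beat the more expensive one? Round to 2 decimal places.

€2,774.44

Annual cost at Q: ordering D·S/Q plus holding Q·H/2.
TC(303) = (8,000/303)×325 + (303/2)×30 = €13,125.86
TC(858) = (8,000/858)×325 + (858/2)×30 = €15,900.30
|ΔTC| = |€13,125.86 − €15,900.30| = €2,774.44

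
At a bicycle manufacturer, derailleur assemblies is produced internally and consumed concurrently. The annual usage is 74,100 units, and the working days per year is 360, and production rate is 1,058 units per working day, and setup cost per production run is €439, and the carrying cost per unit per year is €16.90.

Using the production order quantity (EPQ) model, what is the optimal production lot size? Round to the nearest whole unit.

d = 74,100/360 = 205.8333 units/day;  effective holding cost H(1 − d/p) = 16.9·(1 − 205.8333/1058) = 13.61211
Q* = √(2DS / H_eff) = √(2·74,100·439 / 13.61211) ≈ 2,186.22

2,186 units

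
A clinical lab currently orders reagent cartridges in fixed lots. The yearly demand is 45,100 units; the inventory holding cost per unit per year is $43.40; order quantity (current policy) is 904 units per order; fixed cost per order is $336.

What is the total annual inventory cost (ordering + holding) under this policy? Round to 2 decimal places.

$36,379.63

Annual ordering cost = (D/Q)·S = (45,100/904) × 336 = $16,762.83
Annual holding cost  = (Q/2)·H = (904/2) × 43.4 = $19,616.80
Total = $16,762.83 + $19,616.80 = $36,379.63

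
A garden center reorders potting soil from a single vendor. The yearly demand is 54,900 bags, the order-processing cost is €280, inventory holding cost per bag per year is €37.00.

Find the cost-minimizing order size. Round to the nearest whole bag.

912 bags

2DS/H = 2·54,900·280/37 = 830,918.92
EOQ = √830,918.92 ≈ 911.55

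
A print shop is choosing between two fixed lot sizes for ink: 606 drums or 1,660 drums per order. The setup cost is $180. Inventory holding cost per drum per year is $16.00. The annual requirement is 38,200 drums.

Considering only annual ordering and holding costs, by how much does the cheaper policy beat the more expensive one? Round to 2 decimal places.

TC(Q) = (D/Q)S + (Q/2)H
TC(606) = (38,200/606)×180 + (606/2)×16 = $16,194.53
TC(1,660) = (38,200/1,660)×180 + (1,660/2)×16 = $17,422.17
Lots of 606 are cheaper by $1,227.63.

$1,227.63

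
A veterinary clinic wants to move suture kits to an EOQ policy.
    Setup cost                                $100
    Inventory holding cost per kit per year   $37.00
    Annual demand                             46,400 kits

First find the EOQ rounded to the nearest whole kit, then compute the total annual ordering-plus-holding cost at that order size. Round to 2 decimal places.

$18,529.98

EOQ = √(2DS/H) = √(2 × 46,400 × 100 / 37)
    = √(250,810.81) ≈ 500.81 → Q = 501 kits
Annual ordering cost = (D/Q)·S = (46,400/501) × 100 = $9,261.48
Annual holding cost  = (Q/2)·H = (501/2) × 37 = $9,268.50
Total = $9,261.48 + $9,268.50 = $18,529.98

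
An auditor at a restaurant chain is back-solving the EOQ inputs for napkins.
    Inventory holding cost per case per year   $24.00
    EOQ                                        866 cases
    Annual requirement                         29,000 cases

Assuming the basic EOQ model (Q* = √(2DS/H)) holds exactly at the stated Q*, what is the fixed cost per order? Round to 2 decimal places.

EOQ relation: Q² = 2DS/H, so rearrange for the unknown.
S = Q²H / (2D) = 866² × 24 / (2 × 29,000) = 310.3266

$310.33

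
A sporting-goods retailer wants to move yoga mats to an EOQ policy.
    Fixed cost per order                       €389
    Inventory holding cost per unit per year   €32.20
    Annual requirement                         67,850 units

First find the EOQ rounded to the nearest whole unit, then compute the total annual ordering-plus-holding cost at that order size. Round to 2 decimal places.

2DS/H = 2·67,850·389/32.2 = 1,639,357.14
EOQ = √1,639,357.14 ≈ 1,280.37 → Q = 1,280 units
Ordering: D/Q × S = 67,850/1,280 × €389 = €20,620.04
Holding:  Q/2 × H = 1,280/2 × €32.2 = €20,608.00
Total = €20,620.04 + €20,608.00 = €41,228.04

€41,228.04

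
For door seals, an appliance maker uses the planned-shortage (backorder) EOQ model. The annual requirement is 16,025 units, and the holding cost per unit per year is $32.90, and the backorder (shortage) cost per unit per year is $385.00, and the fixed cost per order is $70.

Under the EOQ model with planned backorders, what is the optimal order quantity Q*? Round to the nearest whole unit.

272 units

Q* = √(2DS/H) · √((H + b)/b)
   = √(2 × 16,025 × 70 / 32.9) · √((32.9 + 385) / 385)
   = 261.135 × 1.0419 ≈ 272.06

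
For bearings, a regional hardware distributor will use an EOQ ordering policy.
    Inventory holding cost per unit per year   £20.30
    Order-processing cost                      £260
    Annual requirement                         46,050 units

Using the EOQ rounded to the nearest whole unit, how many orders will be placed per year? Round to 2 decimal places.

2DS/H = 2·46,050·260/20.3 = 1,179,605.91
EOQ = √1,179,605.91 ≈ 1,086.10 → Q = 1,086
N = D/Q = 46,050/1,086 ≈ 42.403 orders/yr

42.40 orders per year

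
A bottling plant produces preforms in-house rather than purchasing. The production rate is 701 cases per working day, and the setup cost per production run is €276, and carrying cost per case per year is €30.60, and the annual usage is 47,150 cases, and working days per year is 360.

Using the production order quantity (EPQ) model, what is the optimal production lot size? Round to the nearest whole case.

d = 47,150/360 = 130.9722 cases/day;  effective holding cost H(1 − d/p) = 30.6·(1 − 130.9722/701) = 24.88281
Q* = √(2DS / H_eff) = √(2·47,150·276 / 24.88281) ≈ 1,022.73

1,023 cases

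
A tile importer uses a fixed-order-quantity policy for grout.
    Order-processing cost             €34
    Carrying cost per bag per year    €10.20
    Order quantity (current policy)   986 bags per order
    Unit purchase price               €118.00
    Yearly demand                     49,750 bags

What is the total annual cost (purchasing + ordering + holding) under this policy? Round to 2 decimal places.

Ordering: D/Q × S = 49,750/986 × €34 = €1,715.52
Holding:  Q/2 × H = 986/2 × €10.2 = €5,028.60
Purchase cost = D·C = 49,750 × 118 = €5,870,500.00
Total = €1,715.52 + €5,028.60 + €5,870,500.00 = €5,877,244.12

€5,877,244.12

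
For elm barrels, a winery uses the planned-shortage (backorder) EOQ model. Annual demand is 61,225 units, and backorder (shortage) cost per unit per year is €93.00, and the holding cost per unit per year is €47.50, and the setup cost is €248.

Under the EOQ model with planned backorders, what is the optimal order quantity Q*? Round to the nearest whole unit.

Q* = √(2DS/H) · √((H + b)/b)
   = √(2 × 61,225 × 248 / 47.5) · √((47.5 + 93) / 93)
   = 799.574 × 1.2291 ≈ 982.78

983 units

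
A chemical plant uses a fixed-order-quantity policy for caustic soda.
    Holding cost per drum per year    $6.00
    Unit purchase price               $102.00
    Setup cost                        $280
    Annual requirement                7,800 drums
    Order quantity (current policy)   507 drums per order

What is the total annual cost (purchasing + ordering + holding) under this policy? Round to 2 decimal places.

Annual ordering cost = (D/Q)·S = (7,800/507) × 280 = $4,307.69
Annual holding cost  = (Q/2)·H = (507/2) × 6 = $1,521.00
Purchase cost = D·C = 7,800 × 102 = $795,600.00
Total = $4,307.69 + $1,521.00 + $795,600.00 = $801,428.69

$801,428.69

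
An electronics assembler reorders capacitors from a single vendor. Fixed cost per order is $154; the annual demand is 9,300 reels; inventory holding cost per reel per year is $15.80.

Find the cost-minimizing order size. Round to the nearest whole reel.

426 reels

Q* = √(2·D·S / H) = √(2·9,300·154 / 15.8) = √181,291.1 ≈ 425.78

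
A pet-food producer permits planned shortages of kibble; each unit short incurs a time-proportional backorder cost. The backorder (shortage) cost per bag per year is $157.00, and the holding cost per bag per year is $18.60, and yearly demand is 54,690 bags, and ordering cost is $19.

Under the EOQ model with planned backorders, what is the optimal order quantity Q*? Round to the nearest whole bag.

Q* = √(2DS/H) · √((H + b)/b)
   = √(2 × 54,690 × 19 / 18.6) · √((18.6 + 157) / 157)
   = 334.264 × 1.0576 ≈ 353.51

354 bags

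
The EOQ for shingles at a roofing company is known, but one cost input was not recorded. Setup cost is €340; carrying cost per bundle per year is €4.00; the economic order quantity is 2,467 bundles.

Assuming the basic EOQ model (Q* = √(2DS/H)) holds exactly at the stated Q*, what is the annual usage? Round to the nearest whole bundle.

35,801 bundles per year

From Q* = √(2DS/H) ⇒ Q*² = 2DS/H.
D = Q²H / (2S) = 2,467² × 4 / (2 × 340) = 35,800.52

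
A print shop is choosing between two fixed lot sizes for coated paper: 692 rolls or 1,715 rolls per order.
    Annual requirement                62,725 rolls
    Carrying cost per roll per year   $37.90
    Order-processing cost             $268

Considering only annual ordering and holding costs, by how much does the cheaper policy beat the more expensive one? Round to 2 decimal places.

$4,895.43

Annual cost at Q: ordering D·S/Q plus holding Q·H/2.
TC(692) = (62,725/692)×268 + (692/2)×37.9 = $37,405.74
TC(1,715) = (62,725/1,715)×268 + (1,715/2)×37.9 = $42,301.17
|ΔTC| = |$37,405.74 − $42,301.17| = $4,895.43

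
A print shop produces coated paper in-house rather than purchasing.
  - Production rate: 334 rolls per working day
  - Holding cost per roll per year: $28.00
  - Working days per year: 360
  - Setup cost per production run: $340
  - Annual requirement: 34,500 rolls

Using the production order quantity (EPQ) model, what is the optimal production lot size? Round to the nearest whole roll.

d = 34,500/360 = 95.8333 rolls/day;  effective holding cost H(1 − d/p) = 28·(1 − 95.8333/334) = 19.96607
Q* = √(2DS / H_eff) = √(2·34,500·340 / 19.96607) ≈ 1,083.97

1,084 rolls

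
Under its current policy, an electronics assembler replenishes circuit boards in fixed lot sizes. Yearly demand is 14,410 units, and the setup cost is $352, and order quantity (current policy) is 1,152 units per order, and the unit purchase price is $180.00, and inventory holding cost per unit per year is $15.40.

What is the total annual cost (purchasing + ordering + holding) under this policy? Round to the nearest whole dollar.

Ordering: D/Q × S = 14,410/1,152 × $352 = $4,403.06
Holding:  Q/2 × H = 1,152/2 × $15.4 = $8,870.40
Purchase cost = D·C = 14,410 × 180 = $2,593,800.00
Total = $4,403.06 + $8,870.40 + $2,593,800.00 = $2,607,073.46

$2,607,073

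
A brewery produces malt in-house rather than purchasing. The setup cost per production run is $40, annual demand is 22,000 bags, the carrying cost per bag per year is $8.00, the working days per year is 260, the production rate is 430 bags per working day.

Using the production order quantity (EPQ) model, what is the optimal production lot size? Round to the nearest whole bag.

523 bags

d = 22,000/260 = 84.6154 bags/day;  effective holding cost H(1 − d/p) = 8·(1 − 84.6154/430) = 6.42576
Q* = √(2DS / H_eff) = √(2·22,000·40 / 6.42576) ≈ 523.35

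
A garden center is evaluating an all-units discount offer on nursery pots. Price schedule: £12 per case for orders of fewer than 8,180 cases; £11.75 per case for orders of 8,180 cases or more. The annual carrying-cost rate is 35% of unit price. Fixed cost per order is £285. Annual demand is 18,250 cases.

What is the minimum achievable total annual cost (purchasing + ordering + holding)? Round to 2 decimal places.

H₁ = 35%×£12 = £4.2000;  H₂ = 35%×£11.75 = £4.1125
EOQ₁ = √(2×18,250×285/4.2000) = 1,573.78  (< 8,180, feasible at tier 1)
EOQ₂ = √(2×18,250×285/4.1125) = 1,590.43  (< 8,180 → use Q = 8,180 at tier-2 price)
TC(tier 1 (EOQ₁), Q≈1,573.8) = £225,609.88
TC(tier 2, Q≈8,180.0) = £231,893.47
Minimum at tier 1 (EOQ₁): £225,609.88

£225,609.88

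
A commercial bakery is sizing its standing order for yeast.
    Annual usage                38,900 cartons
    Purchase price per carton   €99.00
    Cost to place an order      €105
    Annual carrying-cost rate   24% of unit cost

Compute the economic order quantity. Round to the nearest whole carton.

586 cartons

Carrying cost H = €99 × 24% = €23.7600/carton/yr
Optimal lot size Q* = (2 × 38,900 × €105 / €23.76)^½ ≈ 586.36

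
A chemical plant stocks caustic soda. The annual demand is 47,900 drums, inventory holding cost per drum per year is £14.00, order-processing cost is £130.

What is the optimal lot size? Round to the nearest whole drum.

943 drums

2DS/H = 2·47,900·130/14 = 889,571.43
EOQ = √889,571.43 ≈ 943.17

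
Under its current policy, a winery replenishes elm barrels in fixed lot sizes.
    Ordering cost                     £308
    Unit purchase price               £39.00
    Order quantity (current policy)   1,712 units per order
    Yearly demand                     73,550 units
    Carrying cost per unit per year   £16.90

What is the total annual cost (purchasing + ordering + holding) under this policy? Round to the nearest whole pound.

£2,896,149

Orders/yr = 73,550/1,712 = 42.961; ordering cost = 42.961 × £308 = £13,232.13
Average inventory = 1,712/2 = 856; holding cost = 856 × £16.9 = £14,466.40
Purchase cost = D·C = 73,550 × 39 = £2,868,450.00
Total = £13,232.13 + £14,466.40 + £2,868,450.00 = £2,896,148.53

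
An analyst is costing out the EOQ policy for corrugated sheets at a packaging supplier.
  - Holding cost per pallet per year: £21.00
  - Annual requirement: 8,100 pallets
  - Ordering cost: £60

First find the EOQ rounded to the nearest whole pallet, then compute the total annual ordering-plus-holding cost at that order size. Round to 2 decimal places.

£4,517.97

Q* = √(2·D·S / H) = √(2·8,100·60 / 21) = √46,285.7 ≈ 215.14 → Q = 215 pallets
Orders/yr = 8,100/215 = 37.674; ordering cost = 37.674 × £60 = £2,260.47
Average inventory = 215/2 = 107.5; holding cost = 107.5 × £21 = £2,257.50
Total = £2,260.47 + £2,257.50 = £4,517.97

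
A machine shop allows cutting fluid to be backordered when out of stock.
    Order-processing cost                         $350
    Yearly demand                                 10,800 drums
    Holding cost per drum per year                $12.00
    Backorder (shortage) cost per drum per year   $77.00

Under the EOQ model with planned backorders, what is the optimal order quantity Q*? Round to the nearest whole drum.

Basic EOQ = √(2·10,800·350/12) = 793.725
Backorder adjustment √((H+b)/b) = √((12+77)/77) = 1.0751
Q* = 793.725 × 1.0751 ≈ 853.34

853 drums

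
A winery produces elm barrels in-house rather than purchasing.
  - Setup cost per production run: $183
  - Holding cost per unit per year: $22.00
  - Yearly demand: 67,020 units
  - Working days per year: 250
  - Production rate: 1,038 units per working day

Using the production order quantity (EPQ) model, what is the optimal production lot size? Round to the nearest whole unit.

1,226 units

d = 67,020/250 = 268.0800 units/day;  effective holding cost H(1 − d/p) = 22·(1 − 268.0800/1038) = 16.31815
Q* = √(2DS / H_eff) = √(2·67,020·183 / 16.31815) ≈ 1,226.05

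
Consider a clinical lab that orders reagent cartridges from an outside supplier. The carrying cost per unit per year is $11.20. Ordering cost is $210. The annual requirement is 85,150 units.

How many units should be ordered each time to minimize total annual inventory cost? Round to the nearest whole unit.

Optimal lot size Q* = (2 × 85,150 × $210 / $11.2)^½ ≈ 1,786.93

1,787 units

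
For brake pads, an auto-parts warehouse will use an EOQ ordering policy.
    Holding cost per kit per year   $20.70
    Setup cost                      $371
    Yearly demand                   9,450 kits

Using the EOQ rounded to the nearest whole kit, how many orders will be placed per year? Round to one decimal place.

Optimal lot size Q* = (2 × 9,450 × $371 / $20.7)^½ ≈ 582.01 → Q = 582
Orders per year = D/Q = 9,450 / 582 = 16.237

16.2 orders per year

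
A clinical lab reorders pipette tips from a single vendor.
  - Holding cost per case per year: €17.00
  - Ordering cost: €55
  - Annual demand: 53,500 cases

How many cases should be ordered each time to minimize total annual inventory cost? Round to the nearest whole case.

Q* = √(2·D·S / H) = √(2·53,500·55 / 17) = √346,176.5 ≈ 588.37

588 cases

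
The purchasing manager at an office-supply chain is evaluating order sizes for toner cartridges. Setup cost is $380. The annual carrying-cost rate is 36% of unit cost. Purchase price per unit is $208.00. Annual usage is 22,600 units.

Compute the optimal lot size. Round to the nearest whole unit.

H = i·C = 0.36 × $208 = $74.8800 per unit-year
Q* = √(2·D·S / H) = √(2·22,600·380 / 74.88) = √229,380.3 ≈ 478.94

479 units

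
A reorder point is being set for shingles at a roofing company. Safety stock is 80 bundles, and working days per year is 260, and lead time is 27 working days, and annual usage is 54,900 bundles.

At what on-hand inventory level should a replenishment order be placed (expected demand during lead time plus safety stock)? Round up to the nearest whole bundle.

5,782 bundles

Daily demand d = 54,900 / 260 = 211.154 bundles/day
Demand during lead time = 211.154 × 27 = 5,701.15
Reorder point = 5,701.15 + 80 = 5,781.15 → round up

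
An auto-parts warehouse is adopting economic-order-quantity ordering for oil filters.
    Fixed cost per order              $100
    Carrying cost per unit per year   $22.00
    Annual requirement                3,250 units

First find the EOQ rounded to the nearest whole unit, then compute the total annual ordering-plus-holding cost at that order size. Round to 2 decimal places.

$3,781.53

EOQ = √(2DS/H) = √(2 × 3,250 × 100 / 22)
    = √(29,545.45) ≈ 171.89 → Q = 172 units
Annual ordering cost = (D/Q)·S = (3,250/172) × 100 = $1,889.53
Annual holding cost  = (Q/2)·H = (172/2) × 22 = $1,892.00
Total = $1,889.53 + $1,892.00 = $3,781.53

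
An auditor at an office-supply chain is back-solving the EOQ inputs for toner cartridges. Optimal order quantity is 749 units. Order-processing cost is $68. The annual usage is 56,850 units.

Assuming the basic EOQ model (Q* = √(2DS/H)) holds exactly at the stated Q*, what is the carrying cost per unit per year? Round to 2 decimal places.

Since Q* = (2DS/H)^½, squaring gives Q*²·H = 2DS.
H = 2DS / Q² = 2 × 56,850 × 68 / 749² = 13.7818

$13.78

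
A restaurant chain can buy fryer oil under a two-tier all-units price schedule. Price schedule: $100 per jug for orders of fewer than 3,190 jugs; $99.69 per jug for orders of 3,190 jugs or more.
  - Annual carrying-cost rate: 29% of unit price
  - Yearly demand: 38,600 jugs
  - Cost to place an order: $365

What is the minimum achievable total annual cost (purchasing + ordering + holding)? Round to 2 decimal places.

H₁ = 29%×$100 = $29.0000;  H₂ = 29%×$99.69 = $28.9101
EOQ₁ = √(2×38,600×365/29.0000) = 985.73  (< 3,190, feasible at tier 1)
EOQ₂ = √(2×38,600×365/28.9101) = 987.26  (< 3,190 → use Q = 3,190 at tier-2 price)
TC(tier 1 (EOQ₁), Q≈985.7) = $3,888,586.05
TC(tier 2, Q≈3,190.0) = $3,898,562.22
Minimum at tier 1 (EOQ₁): $3,888,586.05

$3,888,586.05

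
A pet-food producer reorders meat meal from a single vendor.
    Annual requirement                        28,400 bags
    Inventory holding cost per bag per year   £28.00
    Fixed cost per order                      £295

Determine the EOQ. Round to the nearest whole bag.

774 bags

EOQ = √(2DS/H) = √(2 × 28,400 × 295 / 28)
    = √(598,428.57) ≈ 773.58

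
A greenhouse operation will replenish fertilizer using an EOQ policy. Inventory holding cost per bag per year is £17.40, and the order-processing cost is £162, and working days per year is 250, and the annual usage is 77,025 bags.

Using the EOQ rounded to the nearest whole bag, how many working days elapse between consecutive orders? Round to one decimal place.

Optimal lot size Q* = (2 × 77,025 × £162 / £17.4)^½ ≈ 1,197.61 → Q = 1,198 bags
Cycle time = (working days × Q)/D = (250 × 1,198) / 77,025 = 3.888 days

3.9 days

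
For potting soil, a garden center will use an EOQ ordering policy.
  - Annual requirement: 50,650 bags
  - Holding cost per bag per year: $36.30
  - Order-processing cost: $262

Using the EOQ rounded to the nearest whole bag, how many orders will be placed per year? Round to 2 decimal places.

EOQ = √(2DS/H) = √(2 × 50,650 × 262 / 36.3)
    = √(731,146.01) ≈ 855.07 → Q = 855
Orders per year = D/Q = 50,650 / 855 = 59.240

59.24 orders per year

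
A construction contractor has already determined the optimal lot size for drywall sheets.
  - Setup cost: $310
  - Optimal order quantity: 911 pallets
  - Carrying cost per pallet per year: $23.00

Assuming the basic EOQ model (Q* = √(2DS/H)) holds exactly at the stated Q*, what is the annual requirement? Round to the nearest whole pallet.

30,787 pallets per year

From Q* = √(2DS/H) ⇒ Q*² = 2DS/H.
D = Q²H / (2S) = 911² × 23 / (2 × 310) = 30,787.39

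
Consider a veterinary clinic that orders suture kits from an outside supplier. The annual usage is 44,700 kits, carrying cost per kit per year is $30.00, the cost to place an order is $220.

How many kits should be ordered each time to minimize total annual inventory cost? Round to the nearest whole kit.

810 kits

EOQ = √(2DS/H) = √(2 × 44,700 × 220 / 30)
    = √(655,600.00) ≈ 809.69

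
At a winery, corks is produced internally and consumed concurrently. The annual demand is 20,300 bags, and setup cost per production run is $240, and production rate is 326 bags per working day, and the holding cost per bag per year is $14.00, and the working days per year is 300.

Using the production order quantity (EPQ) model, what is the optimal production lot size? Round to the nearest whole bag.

Daily demand d = 20,300/300 = 67.667; p = 326; 1 − d/p = 0.79243
EPQ = √(2DS / (H(1 − d/p)))
    = √(2 × 20,300 × 240 / (14 × 0.79243)) ≈ 937.18

937 bags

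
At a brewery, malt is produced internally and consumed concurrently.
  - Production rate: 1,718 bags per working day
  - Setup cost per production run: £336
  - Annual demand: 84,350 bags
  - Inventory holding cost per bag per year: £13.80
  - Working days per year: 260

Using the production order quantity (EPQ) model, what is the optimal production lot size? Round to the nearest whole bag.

2,250 bags

Daily demand d = 84,350/260 = 324.423; p = 1718; 1 − d/p = 0.81116
EPQ = √(2DS / (H(1 − d/p)))
    = √(2 × 84,350 × 336 / (13.8 × 0.81116)) ≈ 2,250.27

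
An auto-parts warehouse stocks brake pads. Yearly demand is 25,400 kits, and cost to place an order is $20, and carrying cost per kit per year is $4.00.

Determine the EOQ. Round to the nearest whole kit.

504 kits

Optimal lot size Q* = (2 × 25,400 × $20 / $4)^½ ≈ 503.98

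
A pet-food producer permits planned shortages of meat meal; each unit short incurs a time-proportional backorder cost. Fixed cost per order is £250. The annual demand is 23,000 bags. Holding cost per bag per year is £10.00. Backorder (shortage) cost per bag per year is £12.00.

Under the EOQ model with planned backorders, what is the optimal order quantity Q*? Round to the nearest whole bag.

Q* = √(2DS/H) · √((H + b)/b)
   = √(2 × 23,000 × 250 / 10) · √((10 + 12) / 12)
   = 1,072.381 × 1.3540 ≈ 1,452.01

1,452 bags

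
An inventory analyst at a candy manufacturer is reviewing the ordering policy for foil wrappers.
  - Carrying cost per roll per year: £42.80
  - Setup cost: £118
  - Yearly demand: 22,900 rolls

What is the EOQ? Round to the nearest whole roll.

Optimal lot size Q* = (2 × 22,900 × £118 / £42.8)^½ ≈ 355.35

355 rolls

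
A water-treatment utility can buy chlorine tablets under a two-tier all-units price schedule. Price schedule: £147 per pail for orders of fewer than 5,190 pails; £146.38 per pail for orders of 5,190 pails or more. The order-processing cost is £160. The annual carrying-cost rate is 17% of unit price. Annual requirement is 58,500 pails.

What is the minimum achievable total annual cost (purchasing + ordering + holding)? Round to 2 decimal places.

£8,621,128.98

H₁ = 17%×£147 = £24.9900;  H₂ = 17%×£146.38 = £24.8846
EOQ₁ = √(2×58,500×160/24.9900) = 865.51  (< 5,190, feasible at tier 1)
EOQ₂ = √(2×58,500×160/24.8846) = 867.34  (< 5,190 → use Q = 5,190 at tier-2 price)
TC(tier 1 (EOQ₁), Q≈865.5) = £8,621,128.98
TC(tier 2, Q≈5,190.0) = £8,629,609.01
Minimum at tier 1 (EOQ₁): £8,621,128.98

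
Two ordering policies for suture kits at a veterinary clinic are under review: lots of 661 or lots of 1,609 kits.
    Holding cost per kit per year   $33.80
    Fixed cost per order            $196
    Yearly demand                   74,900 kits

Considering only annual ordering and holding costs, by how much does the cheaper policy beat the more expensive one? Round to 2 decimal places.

$2,935.75

For each Q, cost = (D/Q)·S + (Q/2)·H.
TC(661) = (74,900/661)×196 + (661/2)×33.8 = $33,380.28
TC(1,609) = (74,900/1,609)×196 + (1,609/2)×33.8 = $36,316.03
Cheaper: Q = 661.  Difference = $2,935.75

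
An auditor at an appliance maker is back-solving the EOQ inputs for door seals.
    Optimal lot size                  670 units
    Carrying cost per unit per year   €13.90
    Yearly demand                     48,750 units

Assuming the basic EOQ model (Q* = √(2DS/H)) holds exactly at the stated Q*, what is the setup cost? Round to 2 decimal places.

€64.00

Since Q* = (2DS/H)^½, squaring gives Q*²·H = 2DS.
S = Q²H / (2D) = 670² × 13.9 / (2 × 48,750) = 63.9970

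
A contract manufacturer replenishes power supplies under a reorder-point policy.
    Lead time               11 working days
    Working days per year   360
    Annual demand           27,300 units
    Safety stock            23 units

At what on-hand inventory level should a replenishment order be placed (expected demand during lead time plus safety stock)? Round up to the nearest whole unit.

Daily demand d = 27,300 / 360 = 75.833 units/day
Demand during lead time = 75.833 × 11 = 834.17
Reorder point = 834.17 + 23 = 857.17 → round up

858 units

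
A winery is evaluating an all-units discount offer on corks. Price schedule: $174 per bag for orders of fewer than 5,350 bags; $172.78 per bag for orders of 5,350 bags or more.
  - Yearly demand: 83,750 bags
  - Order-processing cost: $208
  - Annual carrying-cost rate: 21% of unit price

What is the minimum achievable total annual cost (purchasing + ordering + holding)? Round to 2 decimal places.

H₁ = 21%×$174 = $36.5400;  H₂ = 21%×$172.78 = $36.2838
EOQ₁ = √(2×83,750×208/36.5400) = 976.46  (< 5,350, feasible at tier 1)
EOQ₂ = √(2×83,750×208/36.2838) = 979.90  (< 5,350 → use Q = 5,350 at tier-2 price)
TC(tier 1 (EOQ₁), Q≈976.5) = $14,608,179.88
TC(tier 2, Q≈5,350.0) = $14,570,640.24
Minimum at tier 2: $14,570,640.24

$14,570,640.24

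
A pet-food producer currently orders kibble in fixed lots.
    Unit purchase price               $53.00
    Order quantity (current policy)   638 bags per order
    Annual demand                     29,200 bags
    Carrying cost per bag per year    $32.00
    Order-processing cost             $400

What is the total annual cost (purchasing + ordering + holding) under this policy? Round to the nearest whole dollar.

$1,576,115

Orders/yr = 29,200/638 = 45.768; ordering cost = 45.768 × $400 = $18,307.21
Average inventory = 638/2 = 319; holding cost = 319 × $32 = $10,208.00
Purchase cost = D·C = 29,200 × 53 = $1,547,600.00
Total = $18,307.21 + $10,208.00 + $1,547,600.00 = $1,576,115.21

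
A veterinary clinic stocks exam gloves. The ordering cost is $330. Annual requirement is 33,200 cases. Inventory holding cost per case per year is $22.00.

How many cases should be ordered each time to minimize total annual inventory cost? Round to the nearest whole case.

998 cases

2DS/H = 2·33,200·330/22 = 996,000.00
EOQ = √996,000.00 ≈ 998.00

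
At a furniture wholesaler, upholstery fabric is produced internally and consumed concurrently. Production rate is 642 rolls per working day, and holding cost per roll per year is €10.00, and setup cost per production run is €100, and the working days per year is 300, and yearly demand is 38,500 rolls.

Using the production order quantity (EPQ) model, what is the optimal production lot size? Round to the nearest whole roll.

d = 38,500/300 = 128.3333 rolls/day;  effective holding cost H(1 − d/p) = 10·(1 − 128.3333/642) = 8.00104
Q* = √(2DS / H_eff) = √(2·38,500·100 / 8.00104) ≈ 981.01

981 rolls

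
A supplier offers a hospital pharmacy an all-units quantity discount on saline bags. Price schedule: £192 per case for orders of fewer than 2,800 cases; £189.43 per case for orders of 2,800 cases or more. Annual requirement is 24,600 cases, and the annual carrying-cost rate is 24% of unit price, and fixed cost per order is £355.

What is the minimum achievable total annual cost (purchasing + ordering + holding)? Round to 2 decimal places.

H₁ = 24%×£192 = £46.0800;  H₂ = 24%×£189.43 = £45.4632
EOQ₁ = √(2×24,600×355/46.0800) = 615.66  (< 2,800, feasible at tier 1)
EOQ₂ = √(2×24,600×355/45.4632) = 619.82  (< 2,800 → use Q = 2,800 at tier-2 price)
TC(tier 1 (EOQ₁), Q≈615.7) = £4,751,569.58
TC(tier 2, Q≈2,800.0) = £4,726,745.41
Minimum at tier 2: £4,726,745.41

£4,726,745.41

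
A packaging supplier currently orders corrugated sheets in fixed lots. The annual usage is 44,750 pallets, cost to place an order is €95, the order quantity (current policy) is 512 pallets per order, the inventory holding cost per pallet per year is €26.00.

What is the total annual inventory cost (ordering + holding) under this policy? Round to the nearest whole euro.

Ordering: D/Q × S = 44,750/512 × €95 = €8,303.22
Holding:  Q/2 × H = 512/2 × €26 = €6,656.00
Total = €8,303.22 + €6,656.00 = €14,959.22

€14,959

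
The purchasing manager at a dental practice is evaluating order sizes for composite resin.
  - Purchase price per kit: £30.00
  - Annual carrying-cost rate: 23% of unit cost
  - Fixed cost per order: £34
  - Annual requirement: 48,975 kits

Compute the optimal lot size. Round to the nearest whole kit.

695 kits

Holding cost per kit per year: H = 23% × £30 = £6.9000
EOQ = √(2DS/H) = √(2 × 48,975 × 34 / 6.9)
    = √(482,652.17) ≈ 694.73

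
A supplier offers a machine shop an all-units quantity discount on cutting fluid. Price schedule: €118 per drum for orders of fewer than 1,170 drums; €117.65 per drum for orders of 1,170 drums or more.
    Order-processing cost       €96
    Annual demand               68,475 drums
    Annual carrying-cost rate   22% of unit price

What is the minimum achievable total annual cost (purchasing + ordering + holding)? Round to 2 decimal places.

H₁ = 22%×€118 = €25.9600;  H₂ = 22%×€117.65 = €25.8830
EOQ₁ = √(2×68,475×96/25.9600) = 711.65  (< 1,170, feasible at tier 1)
EOQ₂ = √(2×68,475×96/25.8830) = 712.70  (< 1,170 → use Q = 1,170 at tier-2 price)
TC(tier 1 (EOQ₁), Q≈711.6) = €8,098,524.34
TC(tier 2, Q≈1,170.0) = €8,076,843.77
Minimum at tier 2: €8,076,843.77

€8,076,843.77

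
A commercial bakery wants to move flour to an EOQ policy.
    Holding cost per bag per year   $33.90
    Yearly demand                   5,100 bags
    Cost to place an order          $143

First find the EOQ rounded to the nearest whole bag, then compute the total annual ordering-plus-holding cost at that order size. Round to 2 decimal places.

Q* = √(2·D·S / H) = √(2·5,100·143 / 33.9) = √43,026.5 ≈ 207.43 → Q = 207 bags
Orders/yr = 5,100/207 = 24.638; ordering cost = 24.638 × $143 = $3,523.19
Average inventory = 207/2 = 103.5; holding cost = 103.5 × $33.9 = $3,508.65
Total = $3,523.19 + $3,508.65 = $7,031.84

$7,031.84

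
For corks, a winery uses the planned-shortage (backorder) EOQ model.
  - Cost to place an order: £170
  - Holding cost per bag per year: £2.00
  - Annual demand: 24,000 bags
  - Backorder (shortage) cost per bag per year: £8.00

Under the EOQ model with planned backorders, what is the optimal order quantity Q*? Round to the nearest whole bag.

Basic EOQ = √(2·24,000·170/2) = 2,019.901
Backorder adjustment √((H+b)/b) = √((2+8)/8) = 1.1180
Q* = 2,019.901 × 1.1180 ≈ 2,258.32

2,258 bags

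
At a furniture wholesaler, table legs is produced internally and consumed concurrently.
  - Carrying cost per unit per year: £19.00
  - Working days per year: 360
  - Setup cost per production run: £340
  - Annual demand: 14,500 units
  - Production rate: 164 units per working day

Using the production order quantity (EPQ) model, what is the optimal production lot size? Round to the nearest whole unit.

829 units

Daily demand d = 14,500/360 = 40.278; p = 164; 1 − d/p = 0.75440
EPQ = √(2DS / (H(1 − d/p)))
    = √(2 × 14,500 × 340 / (19 × 0.75440)) ≈ 829.39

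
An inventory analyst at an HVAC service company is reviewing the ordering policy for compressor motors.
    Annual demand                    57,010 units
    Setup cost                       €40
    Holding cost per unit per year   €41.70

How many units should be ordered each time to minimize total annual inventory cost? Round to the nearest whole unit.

331 units

2DS/H = 2·57,010·40/41.7 = 109,371.70
EOQ = √109,371.70 ≈ 330.71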